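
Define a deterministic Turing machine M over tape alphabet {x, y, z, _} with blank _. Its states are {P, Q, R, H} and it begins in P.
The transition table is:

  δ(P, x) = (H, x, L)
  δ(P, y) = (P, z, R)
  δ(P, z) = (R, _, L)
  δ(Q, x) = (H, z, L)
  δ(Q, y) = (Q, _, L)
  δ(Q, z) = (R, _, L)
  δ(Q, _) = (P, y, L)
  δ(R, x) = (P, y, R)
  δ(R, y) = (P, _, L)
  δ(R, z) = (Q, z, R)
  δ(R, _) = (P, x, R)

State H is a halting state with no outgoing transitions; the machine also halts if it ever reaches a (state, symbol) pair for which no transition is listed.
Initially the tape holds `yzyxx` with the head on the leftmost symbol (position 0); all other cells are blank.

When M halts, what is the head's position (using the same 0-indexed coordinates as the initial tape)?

state=P head=0 tape=_[y]zyxx   (P,y)→(P,z,R)
state=P head=1 tape=_z[z]yxx   (P,z)→(R,_,L)
state=R head=0 tape=_[z]_yxx   (R,z)→(Q,z,R)
state=Q head=1 tape=_z[_]yxx   (Q,_)→(P,y,L)
state=P head=0 tape=_[z]yyxx   (P,z)→(R,_,L)
state=R head=-1 tape=[_]_yyxx   (R,_)→(P,x,R)
state=P head=0 tape=x[_]yyxx
At halt the head is at cell 0.

0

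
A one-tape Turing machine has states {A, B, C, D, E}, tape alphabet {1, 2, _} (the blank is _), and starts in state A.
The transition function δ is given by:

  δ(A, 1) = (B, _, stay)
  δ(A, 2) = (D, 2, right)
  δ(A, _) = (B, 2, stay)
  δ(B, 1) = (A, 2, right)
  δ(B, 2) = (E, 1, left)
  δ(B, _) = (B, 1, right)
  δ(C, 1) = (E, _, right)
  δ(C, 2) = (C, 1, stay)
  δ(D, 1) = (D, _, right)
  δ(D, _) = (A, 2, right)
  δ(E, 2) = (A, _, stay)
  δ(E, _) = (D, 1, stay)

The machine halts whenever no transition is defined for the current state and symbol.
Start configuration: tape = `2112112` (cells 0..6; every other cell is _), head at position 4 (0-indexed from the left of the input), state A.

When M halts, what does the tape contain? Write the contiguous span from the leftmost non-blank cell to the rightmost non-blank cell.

state=A head=4 tape=2112[1]12__   (A,1)→(B,_,stay)
state=B head=4 tape=2112[_]12__   (B,_)→(B,1,right)
state=B head=5 tape=21121[1]2__   (B,1)→(A,2,right)
state=A head=6 tape=211212[2]__   (A,2)→(D,2,right)
state=D head=7 tape=2112122[_]_   (D,_)→(A,2,right)
state=A head=8 tape=21121222[_]   (A,_)→(B,2,stay)
state=B head=8 tape=21121222[2]   (B,2)→(E,1,left)
state=E head=7 tape=2112122[2]1   (E,2)→(A,_,stay)
state=A head=7 tape=2112122[_]1   (A,_)→(B,2,stay)
state=B head=7 tape=2112122[2]1   (B,2)→(E,1,left)
state=E head=6 tape=211212[2]11   (E,2)→(A,_,stay)
state=A head=6 tape=211212[_]11   (A,_)→(B,2,stay)
state=B head=6 tape=211212[2]11   (B,2)→(E,1,left)
state=E head=5 tape=21121[2]111   (E,2)→(A,_,stay)
state=A head=5 tape=21121[_]111   (A,_)→(B,2,stay)
state=B head=5 tape=21121[2]111   (B,2)→(E,1,left)
state=E head=4 tape=2112[1]1111
The non-blank tape span at halt is 211211111.

211211111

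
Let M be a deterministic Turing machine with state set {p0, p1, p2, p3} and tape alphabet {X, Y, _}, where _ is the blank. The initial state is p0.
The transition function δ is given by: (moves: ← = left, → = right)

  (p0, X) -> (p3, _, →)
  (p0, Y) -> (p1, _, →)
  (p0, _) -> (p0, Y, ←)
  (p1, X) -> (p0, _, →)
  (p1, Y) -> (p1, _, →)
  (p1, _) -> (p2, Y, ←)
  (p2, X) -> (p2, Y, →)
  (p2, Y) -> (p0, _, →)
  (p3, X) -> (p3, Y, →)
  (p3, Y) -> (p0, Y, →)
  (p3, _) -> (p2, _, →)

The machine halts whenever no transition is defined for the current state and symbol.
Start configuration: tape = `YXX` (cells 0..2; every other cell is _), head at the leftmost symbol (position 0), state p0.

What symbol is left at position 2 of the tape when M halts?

p0 | [Y]XX__   read Y → write _, move →, go to p1
p1 | _[X]X__   read X → write _, move →, go to p0
p0 | __[X]__   read X → write _, move →, go to p3
p3 | ___[_]_   read _ → write _, move →, go to p2
p2 | ____[_]
Cell 2 holds _ when M halts.

_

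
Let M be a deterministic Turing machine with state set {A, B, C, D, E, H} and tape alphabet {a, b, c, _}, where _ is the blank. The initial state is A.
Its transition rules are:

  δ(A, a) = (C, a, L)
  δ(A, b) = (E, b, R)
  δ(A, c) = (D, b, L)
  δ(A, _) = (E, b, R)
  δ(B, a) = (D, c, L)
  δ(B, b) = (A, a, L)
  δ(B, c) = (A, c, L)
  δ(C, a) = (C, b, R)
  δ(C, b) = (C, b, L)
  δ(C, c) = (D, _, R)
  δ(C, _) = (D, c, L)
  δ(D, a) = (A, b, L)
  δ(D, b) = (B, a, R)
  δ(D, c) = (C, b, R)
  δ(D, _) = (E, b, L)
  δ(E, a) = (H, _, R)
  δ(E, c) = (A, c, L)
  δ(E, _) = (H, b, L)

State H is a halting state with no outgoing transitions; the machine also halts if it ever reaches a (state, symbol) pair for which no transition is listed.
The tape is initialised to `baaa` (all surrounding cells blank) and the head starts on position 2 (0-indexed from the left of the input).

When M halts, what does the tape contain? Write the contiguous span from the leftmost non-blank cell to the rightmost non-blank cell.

A | ____ba[a]a_   read a → write a, move L, go to C
C | ____b[a]aa_   read a → write b, move R, go to C
C | ____bb[a]a_   read a → write b, move R, go to C
C | ____bbb[a]_   read a → write b, move R, go to C
C | ____bbbb[_]   read _ → write c, move L, go to D
D | ____bbb[b]c   read b → write a, move R, go to B
B | ____bbba[c]   read c → write c, move L, go to A
A | ____bbb[a]c   read a → write a, move L, go to C
C | ____bb[b]ac   read b → write b, move L, go to C
C | ____b[b]bac   read b → write b, move L, go to C
C | ____[b]bbac   read b → write b, move L, go to C
C | ___[_]bbbac   read _ → write c, move L, go to D
D | __[_]cbbbac   read _ → write b, move L, go to E
E | _[_]bcbbbac   read _ → write b, move L, go to H
H | [_]bbcbbbac
The non-blank tape span at halt is bbcbbbac.

bbcbbbac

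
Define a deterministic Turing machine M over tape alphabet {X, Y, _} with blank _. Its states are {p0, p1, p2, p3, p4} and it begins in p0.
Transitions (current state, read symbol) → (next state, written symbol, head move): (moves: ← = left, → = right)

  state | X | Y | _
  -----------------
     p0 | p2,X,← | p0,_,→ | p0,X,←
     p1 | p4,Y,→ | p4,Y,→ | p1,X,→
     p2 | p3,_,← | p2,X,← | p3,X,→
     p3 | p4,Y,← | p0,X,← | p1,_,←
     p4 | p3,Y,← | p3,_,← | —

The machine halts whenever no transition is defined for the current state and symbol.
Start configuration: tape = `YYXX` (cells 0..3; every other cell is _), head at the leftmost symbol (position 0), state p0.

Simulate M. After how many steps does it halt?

24

state=p0 head=0 tape=____[Y]YXX   (p0,Y)→(p0,_,→)
state=p0 head=1 tape=_____[Y]XX   (p0,Y)→(p0,_,→)
state=p0 head=2 tape=______[X]X   (p0,X)→(p2,X,←)
state=p2 head=1 tape=_____[_]XX   (p2,_)→(p3,X,→)
state=p3 head=2 tape=_____X[X]X   (p3,X)→(p4,Y,←)
state=p4 head=1 tape=_____[X]YX   (p4,X)→(p3,Y,←)
state=p3 head=0 tape=____[_]YYX   (p3,_)→(p1,_,←)
state=p1 head=-1 tape=___[_]_YYX   (p1,_)→(p1,X,→)
state=p1 head=0 tape=___X[_]YYX   (p1,_)→(p1,X,→)
state=p1 head=1 tape=___XX[Y]YX   (p1,Y)→(p4,Y,→)
state=p4 head=2 tape=___XXY[Y]X   (p4,Y)→(p3,_,←)
state=p3 head=1 tape=___XX[Y]_X   (p3,Y)→(p0,X,←)
state=p0 head=0 tape=___X[X]X_X   (p0,X)→(p2,X,←)
state=p2 head=-1 tape=___[X]XX_X   (p2,X)→(p3,_,←)
state=p3 head=-2 tape=__[_]_XX_X   (p3,_)→(p1,_,←)
state=p1 head=-3 tape=_[_]__XX_X   (p1,_)→(p1,X,→)
state=p1 head=-2 tape=_X[_]_XX_X   (p1,_)→(p1,X,→)
state=p1 head=-1 tape=_XX[_]XX_X   (p1,_)→(p1,X,→)
state=p1 head=0 tape=_XXX[X]X_X   (p1,X)→(p4,Y,→)
state=p4 head=1 tape=_XXXY[X]_X   (p4,X)→(p3,Y,←)
state=p3 head=0 tape=_XXX[Y]Y_X   (p3,Y)→(p0,X,←)
state=p0 head=-1 tape=_XX[X]XY_X   (p0,X)→(p2,X,←)
state=p2 head=-2 tape=_X[X]XXY_X   (p2,X)→(p3,_,←)
state=p3 head=-3 tape=_[X]_XXY_X   (p3,X)→(p4,Y,←)
state=p4 head=-4 tape=[_]Y_XXY_X
M halts after 24 transitions.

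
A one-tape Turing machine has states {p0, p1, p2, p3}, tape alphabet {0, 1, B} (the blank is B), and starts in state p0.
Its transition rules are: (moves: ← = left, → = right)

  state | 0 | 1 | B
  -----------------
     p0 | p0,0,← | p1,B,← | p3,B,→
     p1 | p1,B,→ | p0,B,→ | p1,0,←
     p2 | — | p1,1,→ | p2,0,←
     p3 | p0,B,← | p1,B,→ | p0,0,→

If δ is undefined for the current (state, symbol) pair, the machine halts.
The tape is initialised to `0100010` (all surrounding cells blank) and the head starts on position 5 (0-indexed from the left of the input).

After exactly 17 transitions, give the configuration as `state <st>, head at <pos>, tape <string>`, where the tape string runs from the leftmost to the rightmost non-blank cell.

state p1, head at 6, tape 01BBBB00

state=p0 head=5 tape=01000[1]0B   (p0,1)→(p1,B,←)
state=p1 head=4 tape=0100[0]B0B   (p1,0)→(p1,B,→)
state=p1 head=5 tape=0100B[B]0B   (p1,B)→(p1,0,←)
state=p1 head=4 tape=0100[B]00B   (p1,B)→(p1,0,←)
state=p1 head=3 tape=010[0]000B   (p1,0)→(p1,B,→)
state=p1 head=4 tape=010B[0]00B   (p1,0)→(p1,B,→)
state=p1 head=5 tape=010BB[0]0B   (p1,0)→(p1,B,→)
state=p1 head=6 tape=010BBB[0]B   (p1,0)→(p1,B,→)
state=p1 head=7 tape=010BBBB[B]   (p1,B)→(p1,0,←)
state=p1 head=6 tape=010BBB[B]0   (p1,B)→(p1,0,←)
state=p1 head=5 tape=010BB[B]00   (p1,B)→(p1,0,←)
state=p1 head=4 tape=010B[B]000   (p1,B)→(p1,0,←)
state=p1 head=3 tape=010[B]0000   (p1,B)→(p1,0,←)
state=p1 head=2 tape=01[0]00000   (p1,0)→(p1,B,→)
state=p1 head=3 tape=01B[0]0000   (p1,0)→(p1,B,→)
state=p1 head=4 tape=01BB[0]000   (p1,0)→(p1,B,→)
state=p1 head=5 tape=01BBB[0]00   (p1,0)→(p1,B,→)
state=p1 head=6 tape=01BBBB[0]0
After 17 steps: state p1, head at 6, tape 01BBBB00.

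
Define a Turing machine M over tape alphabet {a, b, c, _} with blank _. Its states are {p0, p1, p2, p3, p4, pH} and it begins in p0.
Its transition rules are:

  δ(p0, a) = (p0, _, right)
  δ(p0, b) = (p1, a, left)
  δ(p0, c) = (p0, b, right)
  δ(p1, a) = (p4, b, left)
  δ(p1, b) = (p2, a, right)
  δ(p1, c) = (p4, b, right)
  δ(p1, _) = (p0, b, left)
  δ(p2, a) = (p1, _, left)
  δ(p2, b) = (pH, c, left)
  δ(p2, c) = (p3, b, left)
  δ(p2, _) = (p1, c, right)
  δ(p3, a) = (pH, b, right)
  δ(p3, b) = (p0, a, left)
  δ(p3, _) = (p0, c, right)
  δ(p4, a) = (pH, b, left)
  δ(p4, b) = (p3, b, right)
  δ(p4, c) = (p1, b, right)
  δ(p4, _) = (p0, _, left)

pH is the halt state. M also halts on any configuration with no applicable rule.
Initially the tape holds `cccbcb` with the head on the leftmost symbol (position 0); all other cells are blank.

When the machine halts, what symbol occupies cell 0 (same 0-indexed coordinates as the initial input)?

p0 | __[c]ccbcb   read c → write b, move right, go to p0
p0 | __b[c]cbcb   read c → write b, move right, go to p0
p0 | __bb[c]bcb   read c → write b, move right, go to p0
p0 | __bbb[b]cb   read b → write a, move left, go to p1
p1 | __bb[b]acb   read b → write a, move right, go to p2
p2 | __bba[a]cb   read a → write _, move left, go to p1
p1 | __bb[a]_cb   read a → write b, move left, go to p4
p4 | __b[b]b_cb   read b → write b, move right, go to p3
p3 | __bb[b]_cb   read b → write a, move left, go to p0
p0 | __b[b]a_cb   read b → write a, move left, go to p1
p1 | __[b]aa_cb   read b → write a, move right, go to p2
p2 | __a[a]a_cb   read a → write _, move left, go to p1
p1 | __[a]_a_cb   read a → write b, move left, go to p4
p4 | _[_]b_a_cb   read _ → write _, move left, go to p0
p0 | [_]_b_a_cb
Cell 0 holds b when M halts.

b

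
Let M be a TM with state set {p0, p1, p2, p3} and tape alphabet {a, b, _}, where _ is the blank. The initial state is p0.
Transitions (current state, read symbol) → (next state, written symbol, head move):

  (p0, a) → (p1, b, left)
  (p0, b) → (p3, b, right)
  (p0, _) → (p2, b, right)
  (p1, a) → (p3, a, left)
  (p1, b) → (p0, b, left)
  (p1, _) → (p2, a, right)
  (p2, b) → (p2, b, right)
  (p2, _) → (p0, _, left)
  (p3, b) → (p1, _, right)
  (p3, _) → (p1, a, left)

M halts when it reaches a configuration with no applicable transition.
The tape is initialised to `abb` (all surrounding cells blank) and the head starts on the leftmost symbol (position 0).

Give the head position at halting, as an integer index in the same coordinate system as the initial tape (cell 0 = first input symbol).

1

state=p0 head=0 tape=__[a]bb_   (p0,a)→(p1,b,left)
state=p1 head=-1 tape=_[_]bbb_   (p1,_)→(p2,a,right)
state=p2 head=0 tape=_a[b]bb_   (p2,b)→(p2,b,right)
state=p2 head=1 tape=_ab[b]b_   (p2,b)→(p2,b,right)
state=p2 head=2 tape=_abb[b]_   (p2,b)→(p2,b,right)
state=p2 head=3 tape=_abbb[_]   (p2,_)→(p0,_,left)
state=p0 head=2 tape=_abb[b]_   (p0,b)→(p3,b,right)
state=p3 head=3 tape=_abbb[_]   (p3,_)→(p1,a,left)
state=p1 head=2 tape=_abb[b]a   (p1,b)→(p0,b,left)
state=p0 head=1 tape=_ab[b]ba   (p0,b)→(p3,b,right)
state=p3 head=2 tape=_abb[b]a   (p3,b)→(p1,_,right)
state=p1 head=3 tape=_abb_[a]   (p1,a)→(p3,a,left)
state=p3 head=2 tape=_abb[_]a   (p3,_)→(p1,a,left)
state=p1 head=1 tape=_ab[b]aa   (p1,b)→(p0,b,left)
state=p0 head=0 tape=_a[b]baa   (p0,b)→(p3,b,right)
state=p3 head=1 tape=_ab[b]aa   (p3,b)→(p1,_,right)
state=p1 head=2 tape=_ab_[a]a   (p1,a)→(p3,a,left)
state=p3 head=1 tape=_ab[_]aa   (p3,_)→(p1,a,left)
state=p1 head=0 tape=_a[b]aaa   (p1,b)→(p0,b,left)
state=p0 head=-1 tape=_[a]baaa   (p0,a)→(p1,b,left)
state=p1 head=-2 tape=[_]bbaaa   (p1,_)→(p2,a,right)
state=p2 head=-1 tape=a[b]baaa   (p2,b)→(p2,b,right)
state=p2 head=0 tape=ab[b]aaa   (p2,b)→(p2,b,right)
state=p2 head=1 tape=abb[a]aa
At halt the head is at cell 1.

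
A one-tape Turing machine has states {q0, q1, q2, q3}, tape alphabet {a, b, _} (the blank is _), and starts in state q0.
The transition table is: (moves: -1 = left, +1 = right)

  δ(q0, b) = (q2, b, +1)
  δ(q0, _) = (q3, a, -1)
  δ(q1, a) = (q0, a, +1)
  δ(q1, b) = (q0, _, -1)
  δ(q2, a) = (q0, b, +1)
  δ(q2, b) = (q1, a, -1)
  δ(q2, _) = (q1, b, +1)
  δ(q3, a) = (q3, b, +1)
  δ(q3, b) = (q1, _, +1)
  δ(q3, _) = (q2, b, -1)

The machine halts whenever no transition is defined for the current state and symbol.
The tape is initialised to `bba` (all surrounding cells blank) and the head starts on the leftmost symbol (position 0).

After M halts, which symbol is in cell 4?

b

q0 | ___[b]ba___   read b → write b, move +1, go to q2
q2 | ___b[b]a___   read b → write a, move -1, go to q1
q1 | ___[b]aa___   read b → write _, move -1, go to q0
q0 | __[_]_aa___   read _ → write a, move -1, go to q3
q3 | _[_]a_aa___   read _ → write b, move -1, go to q2
q2 | [_]ba_aa___   read _ → write b, move +1, go to q1
q1 | b[b]a_aa___   read b → write _, move -1, go to q0
q0 | [b]_a_aa___   read b → write b, move +1, go to q2
q2 | b[_]a_aa___   read _ → write b, move +1, go to q1
q1 | bb[a]_aa___   read a → write a, move +1, go to q0
q0 | bba[_]aa___   read _ → write a, move -1, go to q3
q3 | bb[a]aaa___   read a → write b, move +1, go to q3
q3 | bbb[a]aa___   read a → write b, move +1, go to q3
q3 | bbbb[a]a___   read a → write b, move +1, go to q3
q3 | bbbbb[a]___   read a → write b, move +1, go to q3
q3 | bbbbbb[_]__   read _ → write b, move -1, go to q2
q2 | bbbbb[b]b__   read b → write a, move -1, go to q1
q1 | bbbb[b]ab__   read b → write _, move -1, go to q0
q0 | bbb[b]_ab__   read b → write b, move +1, go to q2
q2 | bbbb[_]ab__   read _ → write b, move +1, go to q1
q1 | bbbbb[a]b__   read a → write a, move +1, go to q0
q0 | bbbbba[b]__   read b → write b, move +1, go to q2
q2 | bbbbbab[_]_   read _ → write b, move +1, go to q1
q1 | bbbbbabb[_]
Cell 4 holds b when M halts.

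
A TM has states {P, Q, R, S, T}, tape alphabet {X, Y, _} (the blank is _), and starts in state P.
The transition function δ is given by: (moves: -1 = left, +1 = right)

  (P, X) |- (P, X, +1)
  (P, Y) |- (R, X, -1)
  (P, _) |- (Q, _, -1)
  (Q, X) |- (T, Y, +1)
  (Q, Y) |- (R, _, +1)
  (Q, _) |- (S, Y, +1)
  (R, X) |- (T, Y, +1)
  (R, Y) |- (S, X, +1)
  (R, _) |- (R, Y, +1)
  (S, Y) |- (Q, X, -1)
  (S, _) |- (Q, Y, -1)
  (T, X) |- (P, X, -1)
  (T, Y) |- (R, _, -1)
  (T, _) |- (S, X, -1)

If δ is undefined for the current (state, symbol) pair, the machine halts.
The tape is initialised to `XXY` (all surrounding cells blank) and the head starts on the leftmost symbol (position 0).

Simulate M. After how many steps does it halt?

state=P head=0 tape=_[X]XY   (P,X)→(P,X,+1)
state=P head=1 tape=_X[X]Y   (P,X)→(P,X,+1)
state=P head=2 tape=_XX[Y]   (P,Y)→(R,X,-1)
state=R head=1 tape=_X[X]X   (R,X)→(T,Y,+1)
state=T head=2 tape=_XY[X]   (T,X)→(P,X,-1)
state=P head=1 tape=_X[Y]X   (P,Y)→(R,X,-1)
state=R head=0 tape=_[X]XX   (R,X)→(T,Y,+1)
state=T head=1 tape=_Y[X]X   (T,X)→(P,X,-1)
state=P head=0 tape=_[Y]XX   (P,Y)→(R,X,-1)
state=R head=-1 tape=[_]XXX   (R,_)→(R,Y,+1)
state=R head=0 tape=Y[X]XX   (R,X)→(T,Y,+1)
state=T head=1 tape=YY[X]X   (T,X)→(P,X,-1)
state=P head=0 tape=Y[Y]XX   (P,Y)→(R,X,-1)
state=R head=-1 tape=[Y]XXX   (R,Y)→(S,X,+1)
state=S head=0 tape=X[X]XX
M halts after 14 transitions.

14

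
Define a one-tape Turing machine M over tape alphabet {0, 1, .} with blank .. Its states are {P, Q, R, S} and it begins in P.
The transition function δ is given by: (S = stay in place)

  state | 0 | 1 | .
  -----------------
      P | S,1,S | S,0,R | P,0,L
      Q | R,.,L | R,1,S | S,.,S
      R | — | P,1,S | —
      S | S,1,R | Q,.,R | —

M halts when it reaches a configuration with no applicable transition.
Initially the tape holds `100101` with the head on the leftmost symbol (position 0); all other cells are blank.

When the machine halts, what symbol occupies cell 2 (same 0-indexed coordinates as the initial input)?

state=P head=0 tape=[1]00101   (P,1)→(S,0,R)
state=S head=1 tape=0[0]0101   (S,0)→(S,1,R)
state=S head=2 tape=01[0]101   (S,0)→(S,1,R)
state=S head=3 tape=011[1]01   (S,1)→(Q,.,R)
state=Q head=4 tape=011.[0]1   (Q,0)→(R,.,L)
state=R head=3 tape=011[.].1
Cell 2 holds 1 when M halts.

1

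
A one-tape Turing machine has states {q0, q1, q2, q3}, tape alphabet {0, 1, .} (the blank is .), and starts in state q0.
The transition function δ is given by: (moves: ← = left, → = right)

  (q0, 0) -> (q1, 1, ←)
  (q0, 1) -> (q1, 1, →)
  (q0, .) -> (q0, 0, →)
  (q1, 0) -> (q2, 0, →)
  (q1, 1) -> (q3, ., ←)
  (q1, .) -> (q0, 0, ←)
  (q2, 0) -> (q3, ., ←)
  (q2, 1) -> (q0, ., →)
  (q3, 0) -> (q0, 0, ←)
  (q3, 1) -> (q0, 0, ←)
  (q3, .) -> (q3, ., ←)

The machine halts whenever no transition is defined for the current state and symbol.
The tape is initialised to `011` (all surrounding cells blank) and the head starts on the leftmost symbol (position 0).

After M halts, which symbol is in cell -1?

q0 | ..[0]11..   read 0 → write 1, move ←, go to q1
q1 | .[.]111..   read . → write 0, move ←, go to q0
q0 | [.]0111..   read . → write 0, move →, go to q0
q0 | 0[0]111..   read 0 → write 1, move ←, go to q1
q1 | [0]1111..   read 0 → write 0, move →, go to q2
q2 | 0[1]111..   read 1 → write ., move →, go to q0
q0 | 0.[1]11..   read 1 → write 1, move →, go to q1
q1 | 0.1[1]1..   read 1 → write ., move ←, go to q3
q3 | 0.[1].1..   read 1 → write 0, move ←, go to q0
q0 | 0[.]0.1..   read . → write 0, move →, go to q0
q0 | 00[0].1..   read 0 → write 1, move ←, go to q1
q1 | 0[0]1.1..   read 0 → write 0, move →, go to q2
q2 | 00[1].1..   read 1 → write ., move →, go to q0
q0 | 00.[.]1..   read . → write 0, move →, go to q0
q0 | 00.0[1]..   read 1 → write 1, move →, go to q1
q1 | 00.01[.].   read . → write 0, move ←, go to q0
q0 | 00.0[1]0.   read 1 → write 1, move →, go to q1
q1 | 00.01[0].   read 0 → write 0, move →, go to q2
q2 | 00.010[.]
Cell -1 holds 0 when M halts.

0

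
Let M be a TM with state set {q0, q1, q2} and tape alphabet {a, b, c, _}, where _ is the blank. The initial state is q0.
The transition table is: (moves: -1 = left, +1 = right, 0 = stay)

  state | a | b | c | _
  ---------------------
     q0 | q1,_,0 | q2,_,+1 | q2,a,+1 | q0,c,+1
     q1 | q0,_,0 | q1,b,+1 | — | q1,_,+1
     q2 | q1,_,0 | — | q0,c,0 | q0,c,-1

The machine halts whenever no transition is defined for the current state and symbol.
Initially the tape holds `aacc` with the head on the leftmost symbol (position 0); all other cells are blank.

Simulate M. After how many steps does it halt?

10

q0 | [a]acc_   read a → write _, move 0, go to q1
q1 | [_]acc_   read _ → write _, move +1, go to q1
q1 | _[a]cc_   read a → write _, move 0, go to q0
q0 | _[_]cc_   read _ → write c, move +1, go to q0
q0 | _c[c]c_   read c → write a, move +1, go to q2
q2 | _ca[c]_   read c → write c, move 0, go to q0
q0 | _ca[c]_   read c → write a, move +1, go to q2
q2 | _caa[_]   read _ → write c, move -1, go to q0
q0 | _ca[a]c   read a → write _, move 0, go to q1
q1 | _ca[_]c   read _ → write _, move +1, go to q1
q1 | _ca_[c]
M halts after 10 transitions.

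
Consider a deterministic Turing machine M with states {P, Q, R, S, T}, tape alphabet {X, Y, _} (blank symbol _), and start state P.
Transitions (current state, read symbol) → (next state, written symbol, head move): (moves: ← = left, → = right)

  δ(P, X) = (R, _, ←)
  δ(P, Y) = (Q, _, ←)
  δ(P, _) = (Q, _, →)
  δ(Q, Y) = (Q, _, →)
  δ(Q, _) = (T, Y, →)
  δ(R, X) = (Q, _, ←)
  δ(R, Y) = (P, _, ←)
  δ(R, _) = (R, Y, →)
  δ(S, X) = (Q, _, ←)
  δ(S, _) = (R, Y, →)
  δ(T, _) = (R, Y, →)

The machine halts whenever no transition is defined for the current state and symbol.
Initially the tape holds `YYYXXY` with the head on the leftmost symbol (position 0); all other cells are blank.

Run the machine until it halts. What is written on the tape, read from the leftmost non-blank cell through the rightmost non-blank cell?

P | _[Y]YYXXY   read Y → write _, move ←, go to Q
Q | [_]_YYXXY   read _ → write Y, move →, go to T
T | Y[_]YYXXY   read _ → write Y, move →, go to R
R | YY[Y]YXXY   read Y → write _, move ←, go to P
P | Y[Y]_YXXY   read Y → write _, move ←, go to Q
Q | [Y]__YXXY   read Y → write _, move →, go to Q
Q | _[_]_YXXY   read _ → write Y, move →, go to T
T | _Y[_]YXXY   read _ → write Y, move →, go to R
R | _YY[Y]XXY   read Y → write _, move ←, go to P
P | _Y[Y]_XXY   read Y → write _, move ←, go to Q
Q | _[Y]__XXY   read Y → write _, move →, go to Q
Q | __[_]_XXY   read _ → write Y, move →, go to T
T | __Y[_]XXY   read _ → write Y, move →, go to R
R | __YY[X]XY   read X → write _, move ←, go to Q
Q | __Y[Y]_XY   read Y → write _, move →, go to Q
Q | __Y_[_]XY   read _ → write Y, move →, go to T
T | __Y_Y[X]Y
The non-blank tape span at halt is Y_YXY.

Y_YXY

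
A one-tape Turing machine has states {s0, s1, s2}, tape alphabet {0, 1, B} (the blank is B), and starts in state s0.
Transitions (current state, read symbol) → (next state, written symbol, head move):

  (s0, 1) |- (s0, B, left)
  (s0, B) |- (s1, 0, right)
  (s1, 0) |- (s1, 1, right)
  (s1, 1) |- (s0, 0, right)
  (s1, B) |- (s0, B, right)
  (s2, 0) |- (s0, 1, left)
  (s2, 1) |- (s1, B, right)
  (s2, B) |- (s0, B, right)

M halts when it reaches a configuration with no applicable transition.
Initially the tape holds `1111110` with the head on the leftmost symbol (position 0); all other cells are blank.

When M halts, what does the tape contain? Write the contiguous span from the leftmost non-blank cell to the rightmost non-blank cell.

state=s0 head=0 tape=B[1]111110   (s0,1)→(s0,B,left)
state=s0 head=-1 tape=[B]B111110   (s0,B)→(s1,0,right)
state=s1 head=0 tape=0[B]111110   (s1,B)→(s0,B,right)
state=s0 head=1 tape=0B[1]11110   (s0,1)→(s0,B,left)
state=s0 head=0 tape=0[B]B11110   (s0,B)→(s1,0,right)
state=s1 head=1 tape=00[B]11110   (s1,B)→(s0,B,right)
state=s0 head=2 tape=00B[1]1110   (s0,1)→(s0,B,left)
state=s0 head=1 tape=00[B]B1110   (s0,B)→(s1,0,right)
state=s1 head=2 tape=000[B]1110   (s1,B)→(s0,B,right)
state=s0 head=3 tape=000B[1]110   (s0,1)→(s0,B,left)
state=s0 head=2 tape=000[B]B110   (s0,B)→(s1,0,right)
state=s1 head=3 tape=0000[B]110   (s1,B)→(s0,B,right)
state=s0 head=4 tape=0000B[1]10   (s0,1)→(s0,B,left)
state=s0 head=3 tape=0000[B]B10   (s0,B)→(s1,0,right)
state=s1 head=4 tape=00000[B]10   (s1,B)→(s0,B,right)
state=s0 head=5 tape=00000B[1]0   (s0,1)→(s0,B,left)
state=s0 head=4 tape=00000[B]B0   (s0,B)→(s1,0,right)
state=s1 head=5 tape=000000[B]0   (s1,B)→(s0,B,right)
state=s0 head=6 tape=000000B[0]
The non-blank tape span at halt is 000000B0.

000000B0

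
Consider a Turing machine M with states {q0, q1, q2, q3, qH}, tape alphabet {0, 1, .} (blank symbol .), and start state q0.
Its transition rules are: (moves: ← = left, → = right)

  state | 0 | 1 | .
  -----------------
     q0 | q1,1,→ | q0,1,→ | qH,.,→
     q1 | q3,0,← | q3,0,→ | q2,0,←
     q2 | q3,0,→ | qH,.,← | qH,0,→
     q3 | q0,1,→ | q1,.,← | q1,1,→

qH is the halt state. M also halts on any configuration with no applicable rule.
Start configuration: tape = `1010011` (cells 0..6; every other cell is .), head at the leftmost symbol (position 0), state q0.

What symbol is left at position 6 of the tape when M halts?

.

state=q0 head=0 tape=[1]010011   (q0,1)→(q0,1,→)
state=q0 head=1 tape=1[0]10011   (q0,0)→(q1,1,→)
state=q1 head=2 tape=11[1]0011   (q1,1)→(q3,0,→)
state=q3 head=3 tape=110[0]011   (q3,0)→(q0,1,→)
state=q0 head=4 tape=1101[0]11   (q0,0)→(q1,1,→)
state=q1 head=5 tape=11011[1]1   (q1,1)→(q3,0,→)
state=q3 head=6 tape=110110[1]   (q3,1)→(q1,.,←)
state=q1 head=5 tape=11011[0].   (q1,0)→(q3,0,←)
state=q3 head=4 tape=1101[1]0.   (q3,1)→(q1,.,←)
state=q1 head=3 tape=110[1].0.   (q1,1)→(q3,0,→)
state=q3 head=4 tape=1100[.]0.   (q3,.)→(q1,1,→)
state=q1 head=5 tape=11001[0].   (q1,0)→(q3,0,←)
state=q3 head=4 tape=1100[1]0.   (q3,1)→(q1,.,←)
state=q1 head=3 tape=110[0].0.   (q1,0)→(q3,0,←)
state=q3 head=2 tape=11[0]0.0.   (q3,0)→(q0,1,→)
state=q0 head=3 tape=111[0].0.   (q0,0)→(q1,1,→)
state=q1 head=4 tape=1111[.]0.   (q1,.)→(q2,0,←)
state=q2 head=3 tape=111[1]00.   (q2,1)→(qH,.,←)
state=qH head=2 tape=11[1].00.
Cell 6 holds . when M halts.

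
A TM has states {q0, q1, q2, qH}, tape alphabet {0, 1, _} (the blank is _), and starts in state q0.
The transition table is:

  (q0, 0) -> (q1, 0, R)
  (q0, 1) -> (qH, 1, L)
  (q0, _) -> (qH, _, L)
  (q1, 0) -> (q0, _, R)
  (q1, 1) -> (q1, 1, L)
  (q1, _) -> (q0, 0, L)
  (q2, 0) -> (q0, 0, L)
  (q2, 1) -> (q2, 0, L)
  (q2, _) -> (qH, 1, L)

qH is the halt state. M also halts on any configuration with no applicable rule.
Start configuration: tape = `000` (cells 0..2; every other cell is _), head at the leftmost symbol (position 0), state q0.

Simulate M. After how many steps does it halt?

state=q0 head=0 tape=[0]00__   (q0,0)→(q1,0,R)
state=q1 head=1 tape=0[0]0__   (q1,0)→(q0,_,R)
state=q0 head=2 tape=0_[0]__   (q0,0)→(q1,0,R)
state=q1 head=3 tape=0_0[_]_   (q1,_)→(q0,0,L)
state=q0 head=2 tape=0_[0]0_   (q0,0)→(q1,0,R)
state=q1 head=3 tape=0_0[0]_   (q1,0)→(q0,_,R)
state=q0 head=4 tape=0_0_[_]   (q0,_)→(qH,_,L)
state=qH head=3 tape=0_0[_]_
M halts after 7 transitions.

7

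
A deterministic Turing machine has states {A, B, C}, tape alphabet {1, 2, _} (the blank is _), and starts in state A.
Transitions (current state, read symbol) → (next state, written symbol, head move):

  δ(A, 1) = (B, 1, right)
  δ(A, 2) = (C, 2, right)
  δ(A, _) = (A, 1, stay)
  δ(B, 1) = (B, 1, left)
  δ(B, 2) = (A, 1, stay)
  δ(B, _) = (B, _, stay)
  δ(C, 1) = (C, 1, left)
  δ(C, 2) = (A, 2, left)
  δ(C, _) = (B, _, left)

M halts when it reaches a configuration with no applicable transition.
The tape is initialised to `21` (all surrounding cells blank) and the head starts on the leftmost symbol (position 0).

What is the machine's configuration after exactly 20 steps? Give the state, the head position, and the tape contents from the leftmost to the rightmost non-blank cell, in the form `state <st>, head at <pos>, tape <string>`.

A | __[2]1   read 2 → write 2, move right, go to C
C | __2[1]   read 1 → write 1, move left, go to C
C | __[2]1   read 2 → write 2, move left, go to A
A | _[_]21   read _ → write 1, move stay, go to A
A | _[1]21   read 1 → write 1, move right, go to B
B | _1[2]1   read 2 → write 1, move stay, go to A
A | _1[1]1   read 1 → write 1, move right, go to B
B | _11[1]   read 1 → write 1, move left, go to B
B | _1[1]1   read 1 → write 1, move left, go to B
B | _[1]11   read 1 → write 1, move left, go to B
B | [_]111   read _ → write _, move stay, go to B
B | [_]111   read _ → write _, move stay, go to B
B | [_]111   read _ → write _, move stay, go to B
B | [_]111   read _ → write _, move stay, go to B
B | [_]111   read _ → write _, move stay, go to B
B | [_]111   read _ → write _, move stay, go to B
B | [_]111   read _ → write _, move stay, go to B
B | [_]111   read _ → write _, move stay, go to B
B | [_]111   read _ → write _, move stay, go to B
B | [_]111   read _ → write _, move stay, go to B
B | [_]111
After 20 steps: state B, head at -2, tape 111.

state B, head at -2, tape 111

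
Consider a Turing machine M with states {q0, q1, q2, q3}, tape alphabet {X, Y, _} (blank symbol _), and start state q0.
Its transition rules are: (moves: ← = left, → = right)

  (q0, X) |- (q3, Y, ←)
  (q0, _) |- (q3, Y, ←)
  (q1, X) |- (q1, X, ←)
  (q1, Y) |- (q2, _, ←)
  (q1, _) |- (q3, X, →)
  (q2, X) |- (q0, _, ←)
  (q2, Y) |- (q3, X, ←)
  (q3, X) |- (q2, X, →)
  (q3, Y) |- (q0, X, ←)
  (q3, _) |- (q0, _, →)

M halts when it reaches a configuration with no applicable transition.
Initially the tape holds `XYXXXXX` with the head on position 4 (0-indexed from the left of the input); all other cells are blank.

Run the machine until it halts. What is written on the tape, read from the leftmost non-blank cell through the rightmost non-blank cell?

q0 | _XYXX[X]XX   read X → write Y, move ←, go to q3
q3 | _XYX[X]YXX   read X → write X, move →, go to q2
q2 | _XYXX[Y]XX   read Y → write X, move ←, go to q3
q3 | _XYX[X]XXX   read X → write X, move →, go to q2
q2 | _XYXX[X]XX   read X → write _, move ←, go to q0
q0 | _XYX[X]_XX   read X → write Y, move ←, go to q3
q3 | _XY[X]Y_XX   read X → write X, move →, go to q2
q2 | _XYX[Y]_XX   read Y → write X, move ←, go to q3
q3 | _XY[X]X_XX   read X → write X, move →, go to q2
q2 | _XYX[X]_XX   read X → write _, move ←, go to q0
q0 | _XY[X]__XX   read X → write Y, move ←, go to q3
q3 | _X[Y]Y__XX   read Y → write X, move ←, go to q0
q0 | _[X]XY__XX   read X → write Y, move ←, go to q3
q3 | [_]YXY__XX   read _ → write _, move →, go to q0
q0 | _[Y]XY__XX
The non-blank tape span at halt is YXY__XX.

YXY__XX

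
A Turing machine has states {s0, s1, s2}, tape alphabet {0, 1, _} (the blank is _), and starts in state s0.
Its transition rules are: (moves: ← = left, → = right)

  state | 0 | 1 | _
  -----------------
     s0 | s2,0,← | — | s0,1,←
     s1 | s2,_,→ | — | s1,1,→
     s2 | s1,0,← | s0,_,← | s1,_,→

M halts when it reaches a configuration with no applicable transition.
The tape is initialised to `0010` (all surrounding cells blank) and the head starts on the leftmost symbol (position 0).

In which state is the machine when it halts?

state=s0 head=0 tape=_[0]010   (s0,0)→(s2,0,←)
state=s2 head=-1 tape=[_]0010   (s2,_)→(s1,_,→)
state=s1 head=0 tape=_[0]010   (s1,0)→(s2,_,→)
state=s2 head=1 tape=__[0]10   (s2,0)→(s1,0,←)
state=s1 head=0 tape=_[_]010   (s1,_)→(s1,1,→)
state=s1 head=1 tape=_1[0]10   (s1,0)→(s2,_,→)
state=s2 head=2 tape=_1_[1]0   (s2,1)→(s0,_,←)
state=s0 head=1 tape=_1[_]_0   (s0,_)→(s0,1,←)
state=s0 head=0 tape=_[1]1_0
No transition is defined for (s0, 1); M halts in state s0.

s0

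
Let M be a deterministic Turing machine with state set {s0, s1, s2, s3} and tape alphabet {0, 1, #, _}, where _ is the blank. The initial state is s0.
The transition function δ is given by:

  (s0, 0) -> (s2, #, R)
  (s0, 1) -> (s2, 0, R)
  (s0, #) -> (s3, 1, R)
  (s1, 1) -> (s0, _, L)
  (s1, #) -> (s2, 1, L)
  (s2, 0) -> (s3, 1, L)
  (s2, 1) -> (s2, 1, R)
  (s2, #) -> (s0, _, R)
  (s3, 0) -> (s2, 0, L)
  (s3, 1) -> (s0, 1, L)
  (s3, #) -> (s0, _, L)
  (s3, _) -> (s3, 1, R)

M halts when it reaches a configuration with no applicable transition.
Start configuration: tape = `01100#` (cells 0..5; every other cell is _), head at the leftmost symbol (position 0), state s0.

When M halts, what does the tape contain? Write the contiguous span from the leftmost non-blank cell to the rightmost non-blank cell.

#0011

s0 | [0]1100#_   read 0 → write #, move R, go to s2
s2 | #[1]100#_   read 1 → write 1, move R, go to s2
s2 | #1[1]00#_   read 1 → write 1, move R, go to s2
s2 | #11[0]0#_   read 0 → write 1, move L, go to s3
s3 | #1[1]10#_   read 1 → write 1, move L, go to s0
s0 | #[1]110#_   read 1 → write 0, move R, go to s2
s2 | #0[1]10#_   read 1 → write 1, move R, go to s2
s2 | #01[1]0#_   read 1 → write 1, move R, go to s2
s2 | #011[0]#_   read 0 → write 1, move L, go to s3
s3 | #01[1]1#_   read 1 → write 1, move L, go to s0
s0 | #0[1]11#_   read 1 → write 0, move R, go to s2
s2 | #00[1]1#_   read 1 → write 1, move R, go to s2
s2 | #001[1]#_   read 1 → write 1, move R, go to s2
s2 | #0011[#]_   read # → write _, move R, go to s0
s0 | #0011_[_]
The non-blank tape span at halt is #0011.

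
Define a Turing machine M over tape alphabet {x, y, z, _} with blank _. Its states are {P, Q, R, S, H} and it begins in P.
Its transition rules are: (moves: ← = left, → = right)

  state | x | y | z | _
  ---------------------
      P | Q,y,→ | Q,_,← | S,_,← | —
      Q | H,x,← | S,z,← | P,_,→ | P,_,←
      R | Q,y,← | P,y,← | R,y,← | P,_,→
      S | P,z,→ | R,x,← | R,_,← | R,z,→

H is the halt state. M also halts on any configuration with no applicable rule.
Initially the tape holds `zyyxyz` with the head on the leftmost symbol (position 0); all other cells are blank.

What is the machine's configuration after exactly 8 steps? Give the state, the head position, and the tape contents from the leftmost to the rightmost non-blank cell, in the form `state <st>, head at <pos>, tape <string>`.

state=P head=0 tape=__[z]yyxyz   (P,z)→(S,_,←)
state=S head=-1 tape=_[_]_yyxyz   (S,_)→(R,z,→)
state=R head=0 tape=_z[_]yyxyz   (R,_)→(P,_,→)
state=P head=1 tape=_z_[y]yxyz   (P,y)→(Q,_,←)
state=Q head=0 tape=_z[_]_yxyz   (Q,_)→(P,_,←)
state=P head=-1 tape=_[z]__yxyz   (P,z)→(S,_,←)
state=S head=-2 tape=[_]___yxyz   (S,_)→(R,z,→)
state=R head=-1 tape=z[_]__yxyz   (R,_)→(P,_,→)
state=P head=0 tape=z_[_]_yxyz
After 8 steps: state P, head at 0, tape z___yxyz.

state P, head at 0, tape z___yxyz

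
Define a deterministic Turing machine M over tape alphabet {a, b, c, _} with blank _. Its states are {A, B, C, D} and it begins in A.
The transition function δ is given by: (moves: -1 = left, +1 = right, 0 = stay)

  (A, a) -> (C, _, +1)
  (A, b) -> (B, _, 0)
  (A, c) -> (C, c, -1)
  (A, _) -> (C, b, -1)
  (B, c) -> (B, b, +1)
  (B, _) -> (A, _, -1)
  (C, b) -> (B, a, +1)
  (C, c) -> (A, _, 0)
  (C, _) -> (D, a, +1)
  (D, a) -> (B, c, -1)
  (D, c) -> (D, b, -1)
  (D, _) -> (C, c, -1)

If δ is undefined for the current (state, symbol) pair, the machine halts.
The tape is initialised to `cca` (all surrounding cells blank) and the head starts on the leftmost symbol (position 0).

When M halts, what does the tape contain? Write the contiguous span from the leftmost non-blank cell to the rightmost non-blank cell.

A | ____[c]ca   read c → write c, move -1, go to C
C | ___[_]cca   read _ → write a, move +1, go to D
D | ___a[c]ca   read c → write b, move -1, go to D
D | ___[a]bca   read a → write c, move -1, go to B
B | __[_]cbca   read _ → write _, move -1, go to A
A | _[_]_cbca   read _ → write b, move -1, go to C
C | [_]b_cbca   read _ → write a, move +1, go to D
D | a[b]_cbca
The non-blank tape span at halt is ab_cbca.

ab_cbca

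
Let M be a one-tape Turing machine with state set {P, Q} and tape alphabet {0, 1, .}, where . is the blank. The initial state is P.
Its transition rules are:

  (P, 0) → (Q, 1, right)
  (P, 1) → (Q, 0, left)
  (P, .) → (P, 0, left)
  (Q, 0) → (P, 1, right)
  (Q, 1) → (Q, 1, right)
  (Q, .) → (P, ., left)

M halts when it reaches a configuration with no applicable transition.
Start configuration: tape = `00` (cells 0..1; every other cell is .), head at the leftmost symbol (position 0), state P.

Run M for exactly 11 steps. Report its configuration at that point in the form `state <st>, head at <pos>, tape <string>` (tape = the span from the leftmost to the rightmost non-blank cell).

state P, head at 3, tape 111

state=P head=0 tape=[0]0..   (P,0)→(Q,1,right)
state=Q head=1 tape=1[0]..   (Q,0)→(P,1,right)
state=P head=2 tape=11[.].   (P,.)→(P,0,left)
state=P head=1 tape=1[1]0.   (P,1)→(Q,0,left)
state=Q head=0 tape=[1]00.   (Q,1)→(Q,1,right)
state=Q head=1 tape=1[0]0.   (Q,0)→(P,1,right)
state=P head=2 tape=11[0].   (P,0)→(Q,1,right)
state=Q head=3 tape=111[.]   (Q,.)→(P,.,left)
state=P head=2 tape=11[1].   (P,1)→(Q,0,left)
state=Q head=1 tape=1[1]0.   (Q,1)→(Q,1,right)
state=Q head=2 tape=11[0].   (Q,0)→(P,1,right)
state=P head=3 tape=111[.]
After 11 steps: state P, head at 3, tape 111.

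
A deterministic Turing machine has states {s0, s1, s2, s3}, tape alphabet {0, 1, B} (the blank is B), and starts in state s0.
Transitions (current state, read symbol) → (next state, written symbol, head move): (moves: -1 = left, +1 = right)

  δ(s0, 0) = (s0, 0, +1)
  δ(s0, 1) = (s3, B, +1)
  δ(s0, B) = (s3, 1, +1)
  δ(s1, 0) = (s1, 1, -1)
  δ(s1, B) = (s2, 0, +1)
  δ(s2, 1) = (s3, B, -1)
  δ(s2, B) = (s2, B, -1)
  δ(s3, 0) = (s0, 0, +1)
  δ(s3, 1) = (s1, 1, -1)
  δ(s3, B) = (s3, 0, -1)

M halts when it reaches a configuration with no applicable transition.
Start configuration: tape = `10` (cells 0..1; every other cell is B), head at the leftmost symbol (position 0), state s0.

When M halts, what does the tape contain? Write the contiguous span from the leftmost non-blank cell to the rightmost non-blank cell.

0110

state=s0 head=0 tape=[1]0BB   (s0,1)→(s3,B,+1)
state=s3 head=1 tape=B[0]BB   (s3,0)→(s0,0,+1)
state=s0 head=2 tape=B0[B]B   (s0,B)→(s3,1,+1)
state=s3 head=3 tape=B01[B]   (s3,B)→(s3,0,-1)
state=s3 head=2 tape=B0[1]0   (s3,1)→(s1,1,-1)
state=s1 head=1 tape=B[0]10   (s1,0)→(s1,1,-1)
state=s1 head=0 tape=[B]110   (s1,B)→(s2,0,+1)
state=s2 head=1 tape=0[1]10   (s2,1)→(s3,B,-1)
state=s3 head=0 tape=[0]B10   (s3,0)→(s0,0,+1)
state=s0 head=1 tape=0[B]10   (s0,B)→(s3,1,+1)
state=s3 head=2 tape=01[1]0   (s3,1)→(s1,1,-1)
state=s1 head=1 tape=0[1]10
The non-blank tape span at halt is 0110.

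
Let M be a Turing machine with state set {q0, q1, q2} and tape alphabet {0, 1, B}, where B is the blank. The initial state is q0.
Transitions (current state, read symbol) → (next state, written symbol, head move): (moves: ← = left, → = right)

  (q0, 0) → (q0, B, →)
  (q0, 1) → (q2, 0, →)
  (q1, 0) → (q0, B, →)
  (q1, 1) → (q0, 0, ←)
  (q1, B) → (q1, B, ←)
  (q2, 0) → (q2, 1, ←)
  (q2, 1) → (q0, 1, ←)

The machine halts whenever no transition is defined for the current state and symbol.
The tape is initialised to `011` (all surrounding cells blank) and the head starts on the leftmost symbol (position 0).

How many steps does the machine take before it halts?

5

q0 | [0]11B   read 0 → write B, move →, go to q0
q0 | B[1]1B   read 1 → write 0, move →, go to q2
q2 | B0[1]B   read 1 → write 1, move ←, go to q0
q0 | B[0]1B   read 0 → write B, move →, go to q0
q0 | BB[1]B   read 1 → write 0, move →, go to q2
q2 | BB0[B]
M halts after 5 transitions.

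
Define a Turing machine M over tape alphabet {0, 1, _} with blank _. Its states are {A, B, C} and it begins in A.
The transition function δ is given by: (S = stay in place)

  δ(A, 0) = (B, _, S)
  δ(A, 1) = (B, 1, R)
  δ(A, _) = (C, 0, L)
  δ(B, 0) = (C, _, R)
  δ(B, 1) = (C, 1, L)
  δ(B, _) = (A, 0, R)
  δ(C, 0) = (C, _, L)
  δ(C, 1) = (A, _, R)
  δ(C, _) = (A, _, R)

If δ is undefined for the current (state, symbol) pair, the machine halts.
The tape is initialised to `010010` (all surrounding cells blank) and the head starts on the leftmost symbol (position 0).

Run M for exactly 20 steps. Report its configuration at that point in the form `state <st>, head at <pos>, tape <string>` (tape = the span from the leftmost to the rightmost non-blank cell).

state=A head=0 tape=[0]10010___   (A,0)→(B,_,S)
state=B head=0 tape=[_]10010___   (B,_)→(A,0,R)
state=A head=1 tape=0[1]0010___   (A,1)→(B,1,R)
state=B head=2 tape=01[0]010___   (B,0)→(C,_,R)
state=C head=3 tape=01_[0]10___   (C,0)→(C,_,L)
state=C head=2 tape=01[_]_10___   (C,_)→(A,_,R)
state=A head=3 tape=01_[_]10___   (A,_)→(C,0,L)
state=C head=2 tape=01[_]010___   (C,_)→(A,_,R)
state=A head=3 tape=01_[0]10___   (A,0)→(B,_,S)
state=B head=3 tape=01_[_]10___   (B,_)→(A,0,R)
state=A head=4 tape=01_0[1]0___   (A,1)→(B,1,R)
state=B head=5 tape=01_01[0]___   (B,0)→(C,_,R)
state=C head=6 tape=01_01_[_]__   (C,_)→(A,_,R)
state=A head=7 tape=01_01__[_]_   (A,_)→(C,0,L)
state=C head=6 tape=01_01_[_]0_   (C,_)→(A,_,R)
state=A head=7 tape=01_01__[0]_   (A,0)→(B,_,S)
state=B head=7 tape=01_01__[_]_   (B,_)→(A,0,R)
state=A head=8 tape=01_01__0[_]   (A,_)→(C,0,L)
state=C head=7 tape=01_01__[0]0   (C,0)→(C,_,L)
state=C head=6 tape=01_01_[_]_0   (C,_)→(A,_,R)
state=A head=7 tape=01_01__[_]0
After 20 steps: state A, head at 7, tape 01_01___0.

state A, head at 7, tape 01_01___0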